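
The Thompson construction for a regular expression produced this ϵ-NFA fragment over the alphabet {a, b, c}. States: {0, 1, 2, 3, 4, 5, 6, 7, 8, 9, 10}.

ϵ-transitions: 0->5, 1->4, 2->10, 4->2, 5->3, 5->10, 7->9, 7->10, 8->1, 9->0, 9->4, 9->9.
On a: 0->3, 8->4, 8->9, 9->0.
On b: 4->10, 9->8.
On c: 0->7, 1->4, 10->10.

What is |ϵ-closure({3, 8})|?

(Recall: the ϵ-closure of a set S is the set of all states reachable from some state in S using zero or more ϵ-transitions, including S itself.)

Start with {3, 8}.
From 8 via ϵ: add 1.
From 1 via ϵ: add 4.
From 4 via ϵ: add 2.
From 2 via ϵ: add 10.
ϵ-closure = {1, 2, 3, 4, 8, 10}, which has 6 states.

6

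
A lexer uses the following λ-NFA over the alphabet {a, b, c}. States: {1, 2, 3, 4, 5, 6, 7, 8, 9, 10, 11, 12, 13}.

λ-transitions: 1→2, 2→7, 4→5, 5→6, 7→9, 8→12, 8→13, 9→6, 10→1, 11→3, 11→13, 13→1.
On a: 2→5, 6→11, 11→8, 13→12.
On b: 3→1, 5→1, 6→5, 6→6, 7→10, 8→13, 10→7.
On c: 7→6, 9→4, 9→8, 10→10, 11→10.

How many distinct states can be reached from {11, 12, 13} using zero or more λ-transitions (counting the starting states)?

9

Start with {11, 12, 13}.
From 11 via λ: add 3.
From 13 via λ: add 1.
From 1 via λ: add 2.
From 2 via λ: add 7.
From 7 via λ: add 9.
From 9 via λ: add 6.
λ-closure = {1, 2, 3, 6, 7, 9, 11, 12, 13}, which has 9 states.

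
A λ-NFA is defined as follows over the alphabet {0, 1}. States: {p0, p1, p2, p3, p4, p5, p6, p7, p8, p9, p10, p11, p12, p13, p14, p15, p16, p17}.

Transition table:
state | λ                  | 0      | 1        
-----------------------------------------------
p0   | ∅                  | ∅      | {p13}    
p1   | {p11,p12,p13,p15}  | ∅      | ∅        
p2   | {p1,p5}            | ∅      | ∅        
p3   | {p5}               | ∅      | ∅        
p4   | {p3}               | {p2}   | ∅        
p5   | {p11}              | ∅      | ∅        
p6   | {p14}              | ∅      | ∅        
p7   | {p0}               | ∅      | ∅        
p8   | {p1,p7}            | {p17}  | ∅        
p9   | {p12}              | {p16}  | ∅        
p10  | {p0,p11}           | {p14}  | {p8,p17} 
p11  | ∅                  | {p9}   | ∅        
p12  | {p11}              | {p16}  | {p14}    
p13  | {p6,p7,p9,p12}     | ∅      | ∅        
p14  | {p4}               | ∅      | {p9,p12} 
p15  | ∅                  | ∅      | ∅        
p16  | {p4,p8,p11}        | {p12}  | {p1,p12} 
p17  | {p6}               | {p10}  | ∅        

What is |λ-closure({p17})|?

Start with {p17}.
From p17 via λ: add p6.
From p6 via λ: add p14.
From p14 via λ: add p4.
From p4 via λ: add p3.
From p3 via λ: add p5.
From p5 via λ: add p11.
λ-closure = {p3, p4, p5, p6, p11, p14, p17}, which has 7 states.

7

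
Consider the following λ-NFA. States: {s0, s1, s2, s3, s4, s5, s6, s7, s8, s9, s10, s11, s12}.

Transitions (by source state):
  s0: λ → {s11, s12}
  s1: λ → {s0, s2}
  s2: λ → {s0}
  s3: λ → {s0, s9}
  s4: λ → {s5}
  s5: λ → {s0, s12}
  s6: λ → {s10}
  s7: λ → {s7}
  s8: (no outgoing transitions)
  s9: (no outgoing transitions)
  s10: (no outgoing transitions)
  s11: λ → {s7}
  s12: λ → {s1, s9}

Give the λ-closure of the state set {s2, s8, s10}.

Start with {s2, s8, s10}.
From s2 via λ: add s0.
From s0 via λ: add s11, s12.
From s11 via λ: add s7.
From s12 via λ: add s1, s9.
No new states can be added; the closed set is {s0, s1, s2, s7, s8, s9, s10, s11, s12}.

{s0, s1, s2, s7, s8, s9, s10, s11, s12}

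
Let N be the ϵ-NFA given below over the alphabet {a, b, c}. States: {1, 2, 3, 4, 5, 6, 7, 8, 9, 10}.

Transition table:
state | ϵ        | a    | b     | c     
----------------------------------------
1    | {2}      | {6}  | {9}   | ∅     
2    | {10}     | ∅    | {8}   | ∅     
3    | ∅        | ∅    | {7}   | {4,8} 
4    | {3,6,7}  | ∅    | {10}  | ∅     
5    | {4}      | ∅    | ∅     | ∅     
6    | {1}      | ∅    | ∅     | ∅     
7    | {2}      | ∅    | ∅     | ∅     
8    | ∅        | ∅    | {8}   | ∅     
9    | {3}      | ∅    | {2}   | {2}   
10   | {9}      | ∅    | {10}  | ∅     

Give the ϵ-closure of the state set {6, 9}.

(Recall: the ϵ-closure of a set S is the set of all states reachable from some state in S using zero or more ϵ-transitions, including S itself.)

{1, 2, 3, 6, 9, 10}

Start with {6, 9}.
From 6 via ϵ: add 1.
From 9 via ϵ: add 3.
From 1 via ϵ: add 2.
From 2 via ϵ: add 10.
No new states can be added; the closed set is {1, 2, 3, 6, 9, 10}.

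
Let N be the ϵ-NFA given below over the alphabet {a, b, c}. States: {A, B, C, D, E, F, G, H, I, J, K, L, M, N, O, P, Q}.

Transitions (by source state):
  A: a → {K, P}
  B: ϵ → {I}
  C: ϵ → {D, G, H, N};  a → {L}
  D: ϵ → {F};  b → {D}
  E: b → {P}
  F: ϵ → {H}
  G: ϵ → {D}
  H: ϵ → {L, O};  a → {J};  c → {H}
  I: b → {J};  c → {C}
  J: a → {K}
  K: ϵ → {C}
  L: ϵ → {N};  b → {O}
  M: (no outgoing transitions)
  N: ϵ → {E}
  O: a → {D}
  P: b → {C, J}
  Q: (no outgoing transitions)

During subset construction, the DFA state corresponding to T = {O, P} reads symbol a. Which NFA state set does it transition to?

{D, E, F, H, L, N, O}

O on a → {D}.
No a-transition from P.
Union after reading a: {D}.
Now take the ϵ-closure:
From D via ϵ: add F.
From F via ϵ: add H.
From H via ϵ: add L, O.
From L via ϵ: add N.
From N via ϵ: add E.
No new states can be added; the closed set is {D, E, F, H, L, N, O}.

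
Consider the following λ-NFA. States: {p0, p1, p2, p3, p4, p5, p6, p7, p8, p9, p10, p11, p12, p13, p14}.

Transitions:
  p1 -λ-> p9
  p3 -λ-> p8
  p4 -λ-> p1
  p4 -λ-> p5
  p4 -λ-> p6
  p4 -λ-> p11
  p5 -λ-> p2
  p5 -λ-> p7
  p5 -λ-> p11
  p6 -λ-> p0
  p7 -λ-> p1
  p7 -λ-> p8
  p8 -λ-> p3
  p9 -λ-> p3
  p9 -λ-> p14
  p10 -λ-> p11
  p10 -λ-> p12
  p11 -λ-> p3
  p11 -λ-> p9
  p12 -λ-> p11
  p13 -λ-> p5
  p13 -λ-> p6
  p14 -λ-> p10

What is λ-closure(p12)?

Start with {p12}.
From p12 via λ: add p11.
From p11 via λ: add p3, p9.
From p3 via λ: add p8.
From p9 via λ: add p14.
From p14 via λ: add p10.
No new states can be added; the closed set is {p3, p8, p9, p10, p11, p12, p14}.

{p3, p8, p9, p10, p11, p12, p14}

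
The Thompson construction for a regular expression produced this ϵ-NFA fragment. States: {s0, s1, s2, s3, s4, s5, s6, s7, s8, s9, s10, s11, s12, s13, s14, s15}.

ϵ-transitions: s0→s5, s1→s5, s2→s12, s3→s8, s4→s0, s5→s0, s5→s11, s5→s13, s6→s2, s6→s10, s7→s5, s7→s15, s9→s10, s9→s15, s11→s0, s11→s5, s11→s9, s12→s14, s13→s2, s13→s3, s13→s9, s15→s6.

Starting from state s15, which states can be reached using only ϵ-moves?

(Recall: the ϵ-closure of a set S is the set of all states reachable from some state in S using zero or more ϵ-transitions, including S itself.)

{s2, s6, s10, s12, s14, s15}

Start with {s15}.
From s15 via ϵ: add s6.
From s6 via ϵ: add s2, s10.
From s2 via ϵ: add s12.
From s12 via ϵ: add s14.
No new states can be added; the closed set is {s2, s6, s10, s12, s14, s15}.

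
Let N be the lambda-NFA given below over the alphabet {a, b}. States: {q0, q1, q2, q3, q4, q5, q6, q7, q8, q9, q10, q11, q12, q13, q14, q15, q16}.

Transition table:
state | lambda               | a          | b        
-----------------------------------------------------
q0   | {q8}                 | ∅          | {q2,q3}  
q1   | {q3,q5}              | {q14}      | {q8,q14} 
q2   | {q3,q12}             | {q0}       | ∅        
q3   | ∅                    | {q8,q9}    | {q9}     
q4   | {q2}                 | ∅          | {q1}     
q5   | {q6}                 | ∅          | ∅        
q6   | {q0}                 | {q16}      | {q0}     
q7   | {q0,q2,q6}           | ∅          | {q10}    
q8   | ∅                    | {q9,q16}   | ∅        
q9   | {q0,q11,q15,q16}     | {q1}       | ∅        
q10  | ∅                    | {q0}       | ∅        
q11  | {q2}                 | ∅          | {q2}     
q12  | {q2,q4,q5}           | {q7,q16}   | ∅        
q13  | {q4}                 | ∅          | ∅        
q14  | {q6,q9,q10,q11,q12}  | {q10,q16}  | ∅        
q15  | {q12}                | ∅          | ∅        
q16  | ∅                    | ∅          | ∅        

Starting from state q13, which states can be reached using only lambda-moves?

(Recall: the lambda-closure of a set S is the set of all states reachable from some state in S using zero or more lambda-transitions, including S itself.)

Start with {q13}.
From q13 via lambda: add q4.
From q4 via lambda: add q2.
From q2 via lambda: add q3, q12.
From q12 via lambda: add q5.
From q5 via lambda: add q6.
From q6 via lambda: add q0.
From q0 via lambda: add q8.
No new states can be added; the closed set is {q0, q2, q3, q4, q5, q6, q8, q12, q13}.

{q0, q2, q3, q4, q5, q6, q8, q12, q13}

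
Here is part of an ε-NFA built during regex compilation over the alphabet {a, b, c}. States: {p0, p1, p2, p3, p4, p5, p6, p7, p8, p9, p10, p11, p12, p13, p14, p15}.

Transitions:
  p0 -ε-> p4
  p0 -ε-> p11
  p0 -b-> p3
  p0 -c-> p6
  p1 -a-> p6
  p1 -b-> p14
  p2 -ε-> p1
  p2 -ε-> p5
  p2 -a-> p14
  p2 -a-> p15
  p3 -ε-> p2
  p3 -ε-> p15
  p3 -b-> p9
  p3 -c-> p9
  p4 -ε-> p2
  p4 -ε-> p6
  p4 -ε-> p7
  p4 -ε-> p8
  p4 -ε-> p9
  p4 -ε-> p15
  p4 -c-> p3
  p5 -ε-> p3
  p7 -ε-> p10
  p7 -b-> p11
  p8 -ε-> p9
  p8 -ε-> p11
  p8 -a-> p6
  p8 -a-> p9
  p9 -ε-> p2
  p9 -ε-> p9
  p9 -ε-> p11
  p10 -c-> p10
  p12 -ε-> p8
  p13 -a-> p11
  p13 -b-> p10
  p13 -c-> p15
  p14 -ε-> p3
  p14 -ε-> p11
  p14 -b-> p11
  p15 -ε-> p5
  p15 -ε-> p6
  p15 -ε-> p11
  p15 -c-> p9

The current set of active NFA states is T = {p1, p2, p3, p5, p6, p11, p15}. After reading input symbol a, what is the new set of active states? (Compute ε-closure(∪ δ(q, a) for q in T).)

{p1, p2, p3, p5, p6, p11, p14, p15}

p1 on a → {p6}.
p2 on a → {p14, p15}.
No a-transition from p3, p5, p6, p11, p15.
Union after reading a: {p6, p14, p15}.
Now take the ε-closure:
From p14 via ε: add p3, p11.
From p15 via ε: add p5.
From p3 via ε: add p2.
From p2 via ε: add p1.
No new states can be added; the closed set is {p1, p2, p3, p5, p6, p11, p14, p15}.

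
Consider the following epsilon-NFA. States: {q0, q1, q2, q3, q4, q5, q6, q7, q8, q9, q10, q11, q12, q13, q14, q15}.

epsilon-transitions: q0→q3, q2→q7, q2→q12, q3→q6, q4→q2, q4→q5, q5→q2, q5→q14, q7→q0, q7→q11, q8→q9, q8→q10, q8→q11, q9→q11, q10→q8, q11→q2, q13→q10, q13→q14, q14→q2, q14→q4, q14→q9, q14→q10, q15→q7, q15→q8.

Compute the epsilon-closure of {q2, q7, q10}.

Start with {q2, q7, q10}.
From q2 via epsilon: add q12.
From q7 via epsilon: add q0, q11.
From q10 via epsilon: add q8.
From q0 via epsilon: add q3.
From q8 via epsilon: add q9.
From q3 via epsilon: add q6.
No new states can be added; the closed set is {q0, q2, q3, q6, q7, q8, q9, q10, q11, q12}.

{q0, q2, q3, q6, q7, q8, q9, q10, q11, q12}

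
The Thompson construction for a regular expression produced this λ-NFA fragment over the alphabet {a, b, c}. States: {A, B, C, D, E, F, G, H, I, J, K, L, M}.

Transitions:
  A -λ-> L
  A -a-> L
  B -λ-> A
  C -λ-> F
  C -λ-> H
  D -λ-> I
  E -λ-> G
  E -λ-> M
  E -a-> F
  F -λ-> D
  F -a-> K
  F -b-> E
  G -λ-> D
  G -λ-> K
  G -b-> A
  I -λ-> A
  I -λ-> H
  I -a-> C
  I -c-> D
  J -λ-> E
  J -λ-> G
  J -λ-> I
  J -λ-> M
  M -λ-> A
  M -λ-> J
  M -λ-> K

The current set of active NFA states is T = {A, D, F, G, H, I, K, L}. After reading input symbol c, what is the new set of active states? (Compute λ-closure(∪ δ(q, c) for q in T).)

I on c → {D}.
No c-transition from A, D, F, G, H, K, L.
Union after reading c: {D}.
Now take the λ-closure:
From D via λ: add I.
From I via λ: add A, H.
From A via λ: add L.
No new states can be added; the closed set is {A, D, H, I, L}.

{A, D, H, I, L}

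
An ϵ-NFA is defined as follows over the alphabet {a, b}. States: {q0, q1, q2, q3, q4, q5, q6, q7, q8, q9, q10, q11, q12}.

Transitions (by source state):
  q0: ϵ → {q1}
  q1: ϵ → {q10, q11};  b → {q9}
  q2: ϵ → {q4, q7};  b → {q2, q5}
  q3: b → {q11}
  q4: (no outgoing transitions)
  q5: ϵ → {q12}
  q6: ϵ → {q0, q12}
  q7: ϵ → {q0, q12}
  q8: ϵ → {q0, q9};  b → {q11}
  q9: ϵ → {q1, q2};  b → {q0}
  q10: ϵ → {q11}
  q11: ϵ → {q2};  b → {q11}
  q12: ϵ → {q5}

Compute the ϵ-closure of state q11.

Start with {q11}.
From q11 via ϵ: add q2.
From q2 via ϵ: add q4, q7.
From q7 via ϵ: add q0, q12.
From q0 via ϵ: add q1.
From q12 via ϵ: add q5.
From q1 via ϵ: add q10.
No new states can be added; the closed set is {q0, q1, q2, q4, q5, q7, q10, q11, q12}.

{q0, q1, q2, q4, q5, q7, q10, q11, q12}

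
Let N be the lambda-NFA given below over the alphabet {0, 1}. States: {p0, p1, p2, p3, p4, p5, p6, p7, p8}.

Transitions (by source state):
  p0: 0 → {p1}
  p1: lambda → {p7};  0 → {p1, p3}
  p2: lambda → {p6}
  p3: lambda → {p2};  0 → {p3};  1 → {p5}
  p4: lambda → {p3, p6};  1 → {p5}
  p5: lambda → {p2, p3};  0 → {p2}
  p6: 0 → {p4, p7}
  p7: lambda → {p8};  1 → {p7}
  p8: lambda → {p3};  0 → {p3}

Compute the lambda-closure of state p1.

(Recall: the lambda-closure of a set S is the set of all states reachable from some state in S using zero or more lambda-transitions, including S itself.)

Start with {p1}.
From p1 via lambda: add p7.
From p7 via lambda: add p8.
From p8 via lambda: add p3.
From p3 via lambda: add p2.
From p2 via lambda: add p6.
No new states can be added; the closed set is {p1, p2, p3, p6, p7, p8}.

{p1, p2, p3, p6, p7, p8}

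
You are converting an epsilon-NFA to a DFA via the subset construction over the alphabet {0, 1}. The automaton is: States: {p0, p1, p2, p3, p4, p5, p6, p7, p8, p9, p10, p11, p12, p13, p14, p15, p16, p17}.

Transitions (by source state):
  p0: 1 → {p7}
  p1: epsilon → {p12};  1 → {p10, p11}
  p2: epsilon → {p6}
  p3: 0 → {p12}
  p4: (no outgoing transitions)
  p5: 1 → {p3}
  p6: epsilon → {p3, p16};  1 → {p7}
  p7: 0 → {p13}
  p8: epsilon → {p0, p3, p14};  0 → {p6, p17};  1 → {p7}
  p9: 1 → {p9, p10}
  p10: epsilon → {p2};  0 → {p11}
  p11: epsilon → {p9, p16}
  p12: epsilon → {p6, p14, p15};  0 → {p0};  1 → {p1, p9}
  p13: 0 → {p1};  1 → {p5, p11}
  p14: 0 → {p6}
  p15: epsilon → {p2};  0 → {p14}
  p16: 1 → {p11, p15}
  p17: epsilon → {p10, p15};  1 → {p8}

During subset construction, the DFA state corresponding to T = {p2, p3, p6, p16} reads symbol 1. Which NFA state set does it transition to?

p6 on 1 → {p7}.
p16 on 1 → {p11, p15}.
No 1-transition from p2, p3.
Union after reading 1: {p7, p11, p15}.
Now take the epsilon-closure:
From p11 via epsilon: add p9, p16.
From p15 via epsilon: add p2.
From p2 via epsilon: add p6.
From p6 via epsilon: add p3.
No new states can be added; the closed set is {p2, p3, p6, p7, p9, p11, p15, p16}.

{p2, p3, p6, p7, p9, p11, p15, p16}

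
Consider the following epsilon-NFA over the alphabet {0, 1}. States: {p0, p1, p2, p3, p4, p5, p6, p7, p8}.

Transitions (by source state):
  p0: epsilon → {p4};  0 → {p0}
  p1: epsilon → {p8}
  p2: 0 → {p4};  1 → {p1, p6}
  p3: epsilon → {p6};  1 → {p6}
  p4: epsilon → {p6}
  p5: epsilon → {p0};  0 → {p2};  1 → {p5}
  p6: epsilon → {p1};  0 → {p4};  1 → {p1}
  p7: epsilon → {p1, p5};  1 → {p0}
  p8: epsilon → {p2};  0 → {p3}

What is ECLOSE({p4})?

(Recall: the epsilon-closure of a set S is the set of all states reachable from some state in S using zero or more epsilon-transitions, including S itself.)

Start with {p4}.
From p4 via epsilon: add p6.
From p6 via epsilon: add p1.
From p1 via epsilon: add p8.
From p8 via epsilon: add p2.
No new states can be added; the closed set is {p1, p2, p4, p6, p8}.

{p1, p2, p4, p6, p8}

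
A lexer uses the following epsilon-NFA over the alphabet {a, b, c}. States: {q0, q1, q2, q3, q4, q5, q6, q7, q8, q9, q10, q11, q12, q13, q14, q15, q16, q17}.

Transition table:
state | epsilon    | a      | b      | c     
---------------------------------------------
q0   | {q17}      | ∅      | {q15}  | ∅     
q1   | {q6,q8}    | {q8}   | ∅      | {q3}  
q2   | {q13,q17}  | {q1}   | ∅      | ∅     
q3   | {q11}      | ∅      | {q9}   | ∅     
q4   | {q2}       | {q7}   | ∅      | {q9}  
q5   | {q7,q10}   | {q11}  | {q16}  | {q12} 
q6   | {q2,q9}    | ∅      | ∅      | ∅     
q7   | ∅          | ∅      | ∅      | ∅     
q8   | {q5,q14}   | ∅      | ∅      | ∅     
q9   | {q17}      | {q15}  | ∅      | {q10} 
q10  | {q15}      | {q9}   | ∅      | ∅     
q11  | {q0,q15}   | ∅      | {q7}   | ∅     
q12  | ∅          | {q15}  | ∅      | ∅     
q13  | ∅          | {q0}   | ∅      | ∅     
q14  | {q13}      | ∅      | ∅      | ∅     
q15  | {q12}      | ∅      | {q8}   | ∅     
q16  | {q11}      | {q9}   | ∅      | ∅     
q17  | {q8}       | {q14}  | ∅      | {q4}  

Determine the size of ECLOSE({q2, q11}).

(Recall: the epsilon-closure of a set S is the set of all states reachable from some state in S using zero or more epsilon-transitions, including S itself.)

Start with {q2, q11}.
From q2 via epsilon: add q13, q17.
From q11 via epsilon: add q0, q15.
From q15 via epsilon: add q12.
From q17 via epsilon: add q8.
From q8 via epsilon: add q5, q14.
From q5 via epsilon: add q7, q10.
epsilon-closure = {q0, q2, q5, q7, q8, q10, q11, q12, q13, q14, q15, q17}, which has 12 states.

12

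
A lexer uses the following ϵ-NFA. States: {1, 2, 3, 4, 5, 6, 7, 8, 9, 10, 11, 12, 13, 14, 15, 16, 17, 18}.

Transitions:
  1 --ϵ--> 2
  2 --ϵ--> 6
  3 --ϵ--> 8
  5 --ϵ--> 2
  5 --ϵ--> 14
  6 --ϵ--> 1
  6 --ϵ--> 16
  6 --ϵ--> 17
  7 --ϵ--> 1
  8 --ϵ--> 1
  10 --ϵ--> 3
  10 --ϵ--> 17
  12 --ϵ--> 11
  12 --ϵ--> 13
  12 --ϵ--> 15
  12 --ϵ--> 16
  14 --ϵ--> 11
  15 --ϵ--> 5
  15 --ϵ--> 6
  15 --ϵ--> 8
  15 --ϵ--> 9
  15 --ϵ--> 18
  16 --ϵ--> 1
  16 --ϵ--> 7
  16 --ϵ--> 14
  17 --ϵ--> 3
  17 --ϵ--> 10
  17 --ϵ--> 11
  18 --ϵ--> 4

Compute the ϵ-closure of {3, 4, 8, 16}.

{1, 2, 3, 4, 6, 7, 8, 10, 11, 14, 16, 17}

Start with {3, 4, 8, 16}.
From 8 via ϵ: add 1.
From 16 via ϵ: add 7, 14.
From 1 via ϵ: add 2.
From 14 via ϵ: add 11.
From 2 via ϵ: add 6.
From 6 via ϵ: add 17.
From 17 via ϵ: add 10.
No new states can be added; the closed set is {1, 2, 3, 4, 6, 7, 8, 10, 11, 14, 16, 17}.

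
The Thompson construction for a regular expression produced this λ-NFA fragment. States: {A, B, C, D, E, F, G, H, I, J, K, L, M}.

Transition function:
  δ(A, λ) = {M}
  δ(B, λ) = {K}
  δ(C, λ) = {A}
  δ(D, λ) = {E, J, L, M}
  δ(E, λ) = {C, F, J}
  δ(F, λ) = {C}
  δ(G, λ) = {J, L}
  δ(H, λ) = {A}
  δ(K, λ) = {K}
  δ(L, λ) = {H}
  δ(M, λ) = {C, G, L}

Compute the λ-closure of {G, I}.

{A, C, G, H, I, J, L, M}

Start with {G, I}.
From G via λ: add J, L.
From L via λ: add H.
From H via λ: add A.
From A via λ: add M.
From M via λ: add C.
No new states can be added; the closed set is {A, C, G, H, I, J, L, M}.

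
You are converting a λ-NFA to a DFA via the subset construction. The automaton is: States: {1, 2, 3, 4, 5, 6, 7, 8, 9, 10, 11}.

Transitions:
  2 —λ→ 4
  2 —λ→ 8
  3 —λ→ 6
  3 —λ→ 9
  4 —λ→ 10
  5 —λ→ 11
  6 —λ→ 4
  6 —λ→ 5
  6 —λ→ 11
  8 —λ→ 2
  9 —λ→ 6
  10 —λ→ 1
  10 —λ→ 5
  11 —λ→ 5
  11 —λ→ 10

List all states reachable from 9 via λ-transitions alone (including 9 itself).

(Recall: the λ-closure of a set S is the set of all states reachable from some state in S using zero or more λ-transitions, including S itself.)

Start with {9}.
From 9 via λ: add 6.
From 6 via λ: add 4, 5, 11.
From 4 via λ: add 10.
From 10 via λ: add 1.
No new states can be added; the closed set is {1, 4, 5, 6, 9, 10, 11}.

{1, 4, 5, 6, 9, 10, 11}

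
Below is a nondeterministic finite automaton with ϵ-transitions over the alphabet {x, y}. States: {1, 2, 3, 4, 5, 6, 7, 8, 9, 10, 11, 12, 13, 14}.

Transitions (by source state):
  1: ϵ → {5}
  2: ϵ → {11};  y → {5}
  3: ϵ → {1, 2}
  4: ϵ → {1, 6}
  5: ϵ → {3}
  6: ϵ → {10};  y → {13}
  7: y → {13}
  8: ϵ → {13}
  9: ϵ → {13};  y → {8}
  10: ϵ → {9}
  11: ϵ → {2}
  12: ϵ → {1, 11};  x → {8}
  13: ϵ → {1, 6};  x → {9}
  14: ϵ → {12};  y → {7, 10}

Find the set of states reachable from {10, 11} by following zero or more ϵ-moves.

Start with {10, 11}.
From 10 via ϵ: add 9.
From 11 via ϵ: add 2.
From 9 via ϵ: add 13.
From 13 via ϵ: add 1, 6.
From 1 via ϵ: add 5.
From 5 via ϵ: add 3.
No new states can be added; the closed set is {1, 2, 3, 5, 6, 9, 10, 11, 13}.

{1, 2, 3, 5, 6, 9, 10, 11, 13}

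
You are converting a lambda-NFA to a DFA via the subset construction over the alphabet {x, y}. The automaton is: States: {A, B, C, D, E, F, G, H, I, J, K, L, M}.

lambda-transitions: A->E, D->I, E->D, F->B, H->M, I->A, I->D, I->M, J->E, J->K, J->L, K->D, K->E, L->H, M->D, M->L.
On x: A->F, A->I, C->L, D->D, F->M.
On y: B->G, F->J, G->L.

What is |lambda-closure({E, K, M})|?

8

Start with {E, K, M}.
From E via lambda: add D.
From M via lambda: add L.
From D via lambda: add I.
From L via lambda: add H.
From I via lambda: add A.
lambda-closure = {A, D, E, H, I, K, L, M}, which has 8 states.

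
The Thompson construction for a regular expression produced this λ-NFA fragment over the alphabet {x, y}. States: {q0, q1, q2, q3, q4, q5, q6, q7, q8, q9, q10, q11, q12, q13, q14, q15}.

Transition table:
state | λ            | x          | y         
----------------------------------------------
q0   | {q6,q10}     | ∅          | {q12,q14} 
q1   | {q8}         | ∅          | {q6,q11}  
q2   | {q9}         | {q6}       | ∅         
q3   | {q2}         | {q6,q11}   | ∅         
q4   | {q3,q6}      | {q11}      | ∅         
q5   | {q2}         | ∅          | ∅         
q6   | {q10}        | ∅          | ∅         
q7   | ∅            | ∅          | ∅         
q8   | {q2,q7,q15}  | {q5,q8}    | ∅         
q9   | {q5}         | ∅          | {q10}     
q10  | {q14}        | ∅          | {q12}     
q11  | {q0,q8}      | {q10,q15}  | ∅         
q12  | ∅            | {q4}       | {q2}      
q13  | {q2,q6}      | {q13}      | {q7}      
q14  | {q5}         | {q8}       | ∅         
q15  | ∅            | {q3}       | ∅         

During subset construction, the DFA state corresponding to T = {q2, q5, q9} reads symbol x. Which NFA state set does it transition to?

{q2, q5, q6, q9, q10, q14}

q2 on x → {q6}.
No x-transition from q5, q9.
Union after reading x: {q6}.
Now take the λ-closure:
From q6 via λ: add q10.
From q10 via λ: add q14.
From q14 via λ: add q5.
From q5 via λ: add q2.
From q2 via λ: add q9.
No new states can be added; the closed set is {q2, q5, q6, q9, q10, q14}.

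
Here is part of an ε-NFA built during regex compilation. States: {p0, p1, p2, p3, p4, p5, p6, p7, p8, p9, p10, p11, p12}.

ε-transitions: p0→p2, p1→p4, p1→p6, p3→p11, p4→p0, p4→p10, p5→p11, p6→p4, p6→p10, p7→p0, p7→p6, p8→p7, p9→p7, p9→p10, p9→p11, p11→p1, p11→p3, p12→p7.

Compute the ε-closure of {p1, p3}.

Start with {p1, p3}.
From p1 via ε: add p4, p6.
From p3 via ε: add p11.
From p4 via ε: add p0, p10.
From p0 via ε: add p2.
No new states can be added; the closed set is {p0, p1, p2, p3, p4, p6, p10, p11}.

{p0, p1, p2, p3, p4, p6, p10, p11}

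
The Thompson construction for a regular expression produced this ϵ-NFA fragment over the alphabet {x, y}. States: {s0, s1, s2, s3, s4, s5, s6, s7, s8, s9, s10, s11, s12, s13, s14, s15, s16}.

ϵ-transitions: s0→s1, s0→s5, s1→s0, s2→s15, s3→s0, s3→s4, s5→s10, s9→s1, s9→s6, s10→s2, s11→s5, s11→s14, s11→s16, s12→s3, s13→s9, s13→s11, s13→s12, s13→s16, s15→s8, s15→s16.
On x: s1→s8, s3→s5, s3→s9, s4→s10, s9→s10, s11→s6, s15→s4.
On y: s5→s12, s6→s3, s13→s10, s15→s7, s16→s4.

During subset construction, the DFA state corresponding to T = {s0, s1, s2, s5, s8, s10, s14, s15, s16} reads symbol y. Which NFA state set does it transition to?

{s0, s1, s2, s3, s4, s5, s7, s8, s10, s12, s15, s16}

s5 on y → {s12}.
s15 on y → {s7}.
s16 on y → {s4}.
No y-transition from s0, s1, s2, s8, s10, s14.
Union after reading y: {s4, s7, s12}.
Now take the ϵ-closure:
From s12 via ϵ: add s3.
From s3 via ϵ: add s0.
From s0 via ϵ: add s1, s5.
From s5 via ϵ: add s10.
From s10 via ϵ: add s2.
From s2 via ϵ: add s15.
From s15 via ϵ: add s8, s16.
No new states can be added; the closed set is {s0, s1, s2, s3, s4, s5, s7, s8, s10, s12, s15, s16}.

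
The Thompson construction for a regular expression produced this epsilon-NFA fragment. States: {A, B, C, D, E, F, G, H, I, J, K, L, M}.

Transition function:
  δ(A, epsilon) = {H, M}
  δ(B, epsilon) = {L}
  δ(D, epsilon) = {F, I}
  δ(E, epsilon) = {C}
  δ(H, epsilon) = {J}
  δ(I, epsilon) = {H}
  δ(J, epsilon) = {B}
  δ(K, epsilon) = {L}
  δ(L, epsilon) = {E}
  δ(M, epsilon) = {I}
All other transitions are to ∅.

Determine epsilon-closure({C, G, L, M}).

{B, C, E, G, H, I, J, L, M}

Start with {C, G, L, M}.
From L via epsilon: add E.
From M via epsilon: add I.
From I via epsilon: add H.
From H via epsilon: add J.
From J via epsilon: add B.
No new states can be added; the closed set is {B, C, E, G, H, I, J, L, M}.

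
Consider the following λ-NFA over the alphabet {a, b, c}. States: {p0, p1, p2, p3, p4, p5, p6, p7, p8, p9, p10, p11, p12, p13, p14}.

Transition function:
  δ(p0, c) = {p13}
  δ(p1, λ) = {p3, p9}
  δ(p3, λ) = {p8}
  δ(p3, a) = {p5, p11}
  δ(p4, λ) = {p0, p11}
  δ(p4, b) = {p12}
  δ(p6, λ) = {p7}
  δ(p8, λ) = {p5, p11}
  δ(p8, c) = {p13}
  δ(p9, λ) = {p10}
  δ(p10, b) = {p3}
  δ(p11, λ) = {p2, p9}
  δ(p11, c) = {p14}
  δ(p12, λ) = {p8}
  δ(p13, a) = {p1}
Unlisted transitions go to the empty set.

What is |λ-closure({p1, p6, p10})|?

Start with {p1, p6, p10}.
From p1 via λ: add p3, p9.
From p6 via λ: add p7.
From p3 via λ: add p8.
From p8 via λ: add p5, p11.
From p11 via λ: add p2.
λ-closure = {p1, p2, p3, p5, p6, p7, p8, p9, p10, p11}, which has 10 states.

10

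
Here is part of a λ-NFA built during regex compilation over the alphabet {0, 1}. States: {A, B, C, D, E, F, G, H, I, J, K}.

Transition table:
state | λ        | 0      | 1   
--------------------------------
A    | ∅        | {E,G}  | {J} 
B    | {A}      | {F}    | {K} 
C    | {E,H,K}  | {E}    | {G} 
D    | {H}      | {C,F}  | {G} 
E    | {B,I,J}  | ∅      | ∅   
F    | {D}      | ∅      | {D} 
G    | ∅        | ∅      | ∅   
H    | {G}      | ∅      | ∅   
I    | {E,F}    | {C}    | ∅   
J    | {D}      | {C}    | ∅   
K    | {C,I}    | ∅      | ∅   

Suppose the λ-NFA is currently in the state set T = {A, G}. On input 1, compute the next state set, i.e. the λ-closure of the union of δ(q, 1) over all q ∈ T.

{D, G, H, J}

A on 1 → {J}.
No 1-transition from G.
Union after reading 1: {J}.
Now take the λ-closure:
From J via λ: add D.
From D via λ: add H.
From H via λ: add G.
No new states can be added; the closed set is {D, G, H, J}.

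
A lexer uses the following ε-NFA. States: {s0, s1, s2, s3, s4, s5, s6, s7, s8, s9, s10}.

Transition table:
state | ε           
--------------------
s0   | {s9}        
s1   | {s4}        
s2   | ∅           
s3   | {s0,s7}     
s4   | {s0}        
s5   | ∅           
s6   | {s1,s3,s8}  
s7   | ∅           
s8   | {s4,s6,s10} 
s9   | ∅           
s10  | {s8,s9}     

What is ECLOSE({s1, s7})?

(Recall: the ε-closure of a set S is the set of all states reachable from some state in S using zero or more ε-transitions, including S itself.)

{s0, s1, s4, s7, s9}

Start with {s1, s7}.
From s1 via ε: add s4.
From s4 via ε: add s0.
From s0 via ε: add s9.
No new states can be added; the closed set is {s0, s1, s4, s7, s9}.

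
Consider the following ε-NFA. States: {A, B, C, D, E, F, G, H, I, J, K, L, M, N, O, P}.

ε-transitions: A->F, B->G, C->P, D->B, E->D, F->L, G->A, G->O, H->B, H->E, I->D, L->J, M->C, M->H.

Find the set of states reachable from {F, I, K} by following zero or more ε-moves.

{A, B, D, F, G, I, J, K, L, O}

Start with {F, I, K}.
From F via ε: add L.
From I via ε: add D.
From D via ε: add B.
From L via ε: add J.
From B via ε: add G.
From G via ε: add A, O.
No new states can be added; the closed set is {A, B, D, F, G, I, J, K, L, O}.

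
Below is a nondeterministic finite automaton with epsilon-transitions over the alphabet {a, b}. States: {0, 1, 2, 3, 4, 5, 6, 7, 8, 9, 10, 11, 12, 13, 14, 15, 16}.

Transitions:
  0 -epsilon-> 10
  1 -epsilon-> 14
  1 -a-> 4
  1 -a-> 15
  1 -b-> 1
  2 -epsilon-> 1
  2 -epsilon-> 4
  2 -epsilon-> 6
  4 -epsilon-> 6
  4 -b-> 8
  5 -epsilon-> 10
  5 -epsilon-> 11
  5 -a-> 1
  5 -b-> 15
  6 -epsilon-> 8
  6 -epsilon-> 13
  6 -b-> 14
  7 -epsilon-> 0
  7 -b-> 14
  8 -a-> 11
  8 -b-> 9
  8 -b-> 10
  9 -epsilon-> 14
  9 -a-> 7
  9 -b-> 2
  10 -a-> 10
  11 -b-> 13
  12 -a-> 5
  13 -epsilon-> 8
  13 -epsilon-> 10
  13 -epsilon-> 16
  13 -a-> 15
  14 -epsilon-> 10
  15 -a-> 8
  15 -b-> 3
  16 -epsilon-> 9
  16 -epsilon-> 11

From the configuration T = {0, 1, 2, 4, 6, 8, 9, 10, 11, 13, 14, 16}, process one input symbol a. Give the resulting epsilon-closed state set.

{0, 4, 6, 7, 8, 9, 10, 11, 13, 14, 15, 16}

1 on a → {4, 15}.
8 on a → {11}.
9 on a → {7}.
10 on a → {10}.
13 on a → {15}.
No a-transition from 0, 2, 4, 6, 11, 14, 16.
Union after reading a: {4, 7, 10, 11, 15}.
Now take the epsilon-closure:
From 4 via epsilon: add 6.
From 7 via epsilon: add 0.
From 6 via epsilon: add 8, 13.
From 13 via epsilon: add 16.
From 16 via epsilon: add 9.
From 9 via epsilon: add 14.
No new states can be added; the closed set is {0, 4, 6, 7, 8, 9, 10, 11, 13, 14, 15, 16}.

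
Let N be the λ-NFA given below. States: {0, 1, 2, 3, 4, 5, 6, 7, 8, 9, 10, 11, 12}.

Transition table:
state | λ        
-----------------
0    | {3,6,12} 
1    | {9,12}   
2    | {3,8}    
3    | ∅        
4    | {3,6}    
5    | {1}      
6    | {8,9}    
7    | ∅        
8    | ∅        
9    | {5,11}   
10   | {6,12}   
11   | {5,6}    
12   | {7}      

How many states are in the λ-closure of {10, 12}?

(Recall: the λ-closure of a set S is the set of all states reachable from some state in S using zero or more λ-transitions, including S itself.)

9

Start with {10, 12}.
From 10 via λ: add 6.
From 12 via λ: add 7.
From 6 via λ: add 8, 9.
From 9 via λ: add 5, 11.
From 5 via λ: add 1.
λ-closure = {1, 5, 6, 7, 8, 9, 10, 11, 12}, which has 9 states.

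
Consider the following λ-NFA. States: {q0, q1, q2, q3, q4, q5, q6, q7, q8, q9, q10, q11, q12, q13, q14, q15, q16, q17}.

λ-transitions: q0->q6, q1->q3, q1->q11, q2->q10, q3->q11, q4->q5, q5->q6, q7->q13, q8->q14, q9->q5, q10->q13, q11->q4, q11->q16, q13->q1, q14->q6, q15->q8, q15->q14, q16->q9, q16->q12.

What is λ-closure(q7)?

Start with {q7}.
From q7 via λ: add q13.
From q13 via λ: add q1.
From q1 via λ: add q3, q11.
From q11 via λ: add q4, q16.
From q4 via λ: add q5.
From q16 via λ: add q9, q12.
From q5 via λ: add q6.
No new states can be added; the closed set is {q1, q3, q4, q5, q6, q7, q9, q11, q12, q13, q16}.

{q1, q3, q4, q5, q6, q7, q9, q11, q12, q13, q16}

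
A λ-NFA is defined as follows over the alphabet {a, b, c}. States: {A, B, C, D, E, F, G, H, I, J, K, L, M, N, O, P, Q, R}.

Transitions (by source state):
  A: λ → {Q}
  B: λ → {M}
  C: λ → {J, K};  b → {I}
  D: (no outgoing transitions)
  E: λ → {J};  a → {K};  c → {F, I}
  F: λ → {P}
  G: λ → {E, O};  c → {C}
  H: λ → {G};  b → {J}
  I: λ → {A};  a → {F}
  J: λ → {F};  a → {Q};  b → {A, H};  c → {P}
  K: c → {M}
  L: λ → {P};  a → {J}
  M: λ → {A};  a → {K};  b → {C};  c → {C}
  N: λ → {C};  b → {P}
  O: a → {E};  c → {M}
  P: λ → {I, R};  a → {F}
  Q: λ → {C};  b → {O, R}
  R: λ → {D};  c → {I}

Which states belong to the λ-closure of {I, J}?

Start with {I, J}.
From I via λ: add A.
From J via λ: add F.
From A via λ: add Q.
From F via λ: add P.
From P via λ: add R.
From Q via λ: add C.
From C via λ: add K.
From R via λ: add D.
No new states can be added; the closed set is {A, C, D, F, I, J, K, P, Q, R}.

{A, C, D, F, I, J, K, P, Q, R}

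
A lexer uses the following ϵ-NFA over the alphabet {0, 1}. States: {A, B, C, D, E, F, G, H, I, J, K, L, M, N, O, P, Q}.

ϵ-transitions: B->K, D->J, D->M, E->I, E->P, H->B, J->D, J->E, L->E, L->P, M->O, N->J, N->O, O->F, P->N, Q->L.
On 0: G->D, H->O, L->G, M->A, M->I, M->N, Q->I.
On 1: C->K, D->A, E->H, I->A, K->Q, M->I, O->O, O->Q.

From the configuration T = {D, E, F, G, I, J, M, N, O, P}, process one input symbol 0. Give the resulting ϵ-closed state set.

G on 0 → {D}.
M on 0 → {A, I, N}.
No 0-transition from D, E, F, I, J, N, O, P.
Union after reading 0: {A, D, I, N}.
Now take the ϵ-closure:
From D via ϵ: add J, M.
From N via ϵ: add O.
From J via ϵ: add E.
From O via ϵ: add F.
From E via ϵ: add P.
No new states can be added; the closed set is {A, D, E, F, I, J, M, N, O, P}.

{A, D, E, F, I, J, M, N, O, P}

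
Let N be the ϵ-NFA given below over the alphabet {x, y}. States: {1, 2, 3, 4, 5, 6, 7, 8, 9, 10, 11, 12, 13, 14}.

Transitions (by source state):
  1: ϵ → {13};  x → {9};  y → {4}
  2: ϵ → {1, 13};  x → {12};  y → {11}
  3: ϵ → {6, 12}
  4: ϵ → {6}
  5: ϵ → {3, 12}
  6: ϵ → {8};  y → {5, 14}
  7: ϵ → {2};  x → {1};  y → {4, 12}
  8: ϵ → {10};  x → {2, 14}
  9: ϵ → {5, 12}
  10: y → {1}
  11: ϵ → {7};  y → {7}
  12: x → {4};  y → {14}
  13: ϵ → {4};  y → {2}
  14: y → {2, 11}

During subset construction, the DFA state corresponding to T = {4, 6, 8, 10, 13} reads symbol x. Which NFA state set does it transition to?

{1, 2, 4, 6, 8, 10, 13, 14}

8 on x → {2, 14}.
No x-transition from 4, 6, 10, 13.
Union after reading x: {2, 14}.
Now take the ϵ-closure:
From 2 via ϵ: add 1, 13.
From 13 via ϵ: add 4.
From 4 via ϵ: add 6.
From 6 via ϵ: add 8.
From 8 via ϵ: add 10.
No new states can be added; the closed set is {1, 2, 4, 6, 8, 10, 13, 14}.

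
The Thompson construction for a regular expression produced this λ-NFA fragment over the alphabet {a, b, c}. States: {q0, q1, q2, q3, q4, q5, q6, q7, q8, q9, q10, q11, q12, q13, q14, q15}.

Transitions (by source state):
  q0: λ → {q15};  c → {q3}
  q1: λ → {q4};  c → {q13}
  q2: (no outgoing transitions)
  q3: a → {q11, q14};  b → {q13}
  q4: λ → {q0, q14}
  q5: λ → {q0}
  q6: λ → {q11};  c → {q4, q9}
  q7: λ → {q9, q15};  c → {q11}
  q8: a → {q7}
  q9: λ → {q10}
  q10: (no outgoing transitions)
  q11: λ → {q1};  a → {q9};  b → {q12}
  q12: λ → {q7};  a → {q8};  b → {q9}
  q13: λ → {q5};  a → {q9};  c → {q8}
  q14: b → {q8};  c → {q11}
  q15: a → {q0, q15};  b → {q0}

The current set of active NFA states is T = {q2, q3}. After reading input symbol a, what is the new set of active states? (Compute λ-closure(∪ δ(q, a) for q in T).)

{q0, q1, q4, q11, q14, q15}

q3 on a → {q11, q14}.
No a-transition from q2.
Union after reading a: {q11, q14}.
Now take the λ-closure:
From q11 via λ: add q1.
From q1 via λ: add q4.
From q4 via λ: add q0.
From q0 via λ: add q15.
No new states can be added; the closed set is {q0, q1, q4, q11, q14, q15}.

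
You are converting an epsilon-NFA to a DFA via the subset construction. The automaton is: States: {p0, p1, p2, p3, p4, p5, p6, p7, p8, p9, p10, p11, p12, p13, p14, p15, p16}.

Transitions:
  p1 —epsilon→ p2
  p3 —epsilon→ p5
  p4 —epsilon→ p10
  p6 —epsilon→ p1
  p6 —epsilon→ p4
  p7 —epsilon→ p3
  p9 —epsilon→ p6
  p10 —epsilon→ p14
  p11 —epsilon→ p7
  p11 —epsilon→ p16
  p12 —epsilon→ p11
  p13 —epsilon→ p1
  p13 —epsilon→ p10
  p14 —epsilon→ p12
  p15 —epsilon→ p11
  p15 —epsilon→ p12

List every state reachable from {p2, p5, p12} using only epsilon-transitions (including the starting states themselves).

Start with {p2, p5, p12}.
From p12 via epsilon: add p11.
From p11 via epsilon: add p7, p16.
From p7 via epsilon: add p3.
No new states can be added; the closed set is {p2, p3, p5, p7, p11, p12, p16}.

{p2, p3, p5, p7, p11, p12, p16}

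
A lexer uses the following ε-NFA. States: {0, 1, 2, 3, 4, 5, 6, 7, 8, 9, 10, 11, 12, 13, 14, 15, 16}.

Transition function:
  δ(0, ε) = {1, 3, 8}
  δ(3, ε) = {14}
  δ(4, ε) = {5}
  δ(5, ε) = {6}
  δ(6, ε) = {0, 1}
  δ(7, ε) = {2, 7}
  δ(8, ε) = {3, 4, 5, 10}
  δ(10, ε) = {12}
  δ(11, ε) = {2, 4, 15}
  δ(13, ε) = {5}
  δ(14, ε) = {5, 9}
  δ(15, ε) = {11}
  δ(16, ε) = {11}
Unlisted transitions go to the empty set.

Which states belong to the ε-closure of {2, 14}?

{0, 1, 2, 3, 4, 5, 6, 8, 9, 10, 12, 14}

Start with {2, 14}.
From 14 via ε: add 5, 9.
From 5 via ε: add 6.
From 6 via ε: add 0, 1.
From 0 via ε: add 3, 8.
From 8 via ε: add 4, 10.
From 10 via ε: add 12.
No new states can be added; the closed set is {0, 1, 2, 3, 4, 5, 6, 8, 9, 10, 12, 14}.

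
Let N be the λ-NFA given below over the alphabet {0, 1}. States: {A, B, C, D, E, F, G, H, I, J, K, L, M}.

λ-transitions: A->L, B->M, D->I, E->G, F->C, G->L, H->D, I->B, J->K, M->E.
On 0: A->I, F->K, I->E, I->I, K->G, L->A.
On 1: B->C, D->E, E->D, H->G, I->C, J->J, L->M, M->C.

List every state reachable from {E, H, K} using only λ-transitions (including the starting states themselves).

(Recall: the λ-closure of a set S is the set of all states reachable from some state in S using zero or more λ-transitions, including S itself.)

{B, D, E, G, H, I, K, L, M}

Start with {E, H, K}.
From E via λ: add G.
From H via λ: add D.
From D via λ: add I.
From G via λ: add L.
From I via λ: add B.
From B via λ: add M.
No new states can be added; the closed set is {B, D, E, G, H, I, K, L, M}.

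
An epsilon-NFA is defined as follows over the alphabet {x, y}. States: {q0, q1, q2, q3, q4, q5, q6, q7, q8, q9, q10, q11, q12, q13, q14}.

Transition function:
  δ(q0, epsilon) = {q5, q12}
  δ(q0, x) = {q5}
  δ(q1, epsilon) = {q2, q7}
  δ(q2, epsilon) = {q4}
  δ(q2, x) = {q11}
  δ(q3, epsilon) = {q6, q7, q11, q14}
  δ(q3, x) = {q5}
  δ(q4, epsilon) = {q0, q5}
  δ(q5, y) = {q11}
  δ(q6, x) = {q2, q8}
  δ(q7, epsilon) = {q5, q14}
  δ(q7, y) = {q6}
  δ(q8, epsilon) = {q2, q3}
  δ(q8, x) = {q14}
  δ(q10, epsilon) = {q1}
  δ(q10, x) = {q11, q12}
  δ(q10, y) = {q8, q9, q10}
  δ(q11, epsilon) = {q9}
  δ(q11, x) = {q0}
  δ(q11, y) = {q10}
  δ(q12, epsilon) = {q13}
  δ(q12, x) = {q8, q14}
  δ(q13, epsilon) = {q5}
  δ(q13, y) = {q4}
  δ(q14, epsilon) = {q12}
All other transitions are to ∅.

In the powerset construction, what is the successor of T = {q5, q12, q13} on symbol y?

{q0, q4, q5, q9, q11, q12, q13}

q5 on y → {q11}.
q13 on y → {q4}.
No y-transition from q12.
Union after reading y: {q4, q11}.
Now take the epsilon-closure:
From q4 via epsilon: add q0, q5.
From q11 via epsilon: add q9.
From q0 via epsilon: add q12.
From q12 via epsilon: add q13.
No new states can be added; the closed set is {q0, q4, q5, q9, q11, q12, q13}.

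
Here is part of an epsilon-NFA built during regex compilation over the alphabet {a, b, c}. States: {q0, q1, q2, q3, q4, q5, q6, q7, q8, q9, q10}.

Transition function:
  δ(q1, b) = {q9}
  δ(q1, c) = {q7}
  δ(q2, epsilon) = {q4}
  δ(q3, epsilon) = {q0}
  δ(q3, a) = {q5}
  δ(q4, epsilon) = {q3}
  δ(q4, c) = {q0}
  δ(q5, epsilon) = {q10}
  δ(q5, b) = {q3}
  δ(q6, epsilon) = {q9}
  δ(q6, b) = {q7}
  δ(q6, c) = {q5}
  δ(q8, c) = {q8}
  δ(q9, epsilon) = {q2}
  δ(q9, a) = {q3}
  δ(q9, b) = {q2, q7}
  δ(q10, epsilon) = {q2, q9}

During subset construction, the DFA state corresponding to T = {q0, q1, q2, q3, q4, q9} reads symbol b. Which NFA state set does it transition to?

q1 on b → {q9}.
q9 on b → {q2, q7}.
No b-transition from q0, q2, q3, q4.
Union after reading b: {q2, q7, q9}.
Now take the epsilon-closure:
From q2 via epsilon: add q4.
From q4 via epsilon: add q3.
From q3 via epsilon: add q0.
No new states can be added; the closed set is {q0, q2, q3, q4, q7, q9}.

{q0, q2, q3, q4, q7, q9}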